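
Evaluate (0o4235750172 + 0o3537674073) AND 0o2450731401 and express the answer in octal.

0o2450600001

Add column by column in base 8, right to left:
  2+3 = 5
  7+7 = 6 carry 1
  1+0+1 = 2
  0+4 = 4
  5+7 = 4 carry 1
  7+6+1 = 6 carry 1
  5+7+1 = 5 carry 1
  3+3+1 = 7
  2+5 = 7
  4+3 = 7
Sum = 0o7775644265; now AND with 0o2450731401:
  7&2=2, 7&4=4, 7&5=5, 5&0=0, 6&7=6, 4&3=0, 4&1=0, 2&4=0, 6&0=0, 5&1=1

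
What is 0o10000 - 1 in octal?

0o7777

The trailing 4 digits are 0, so subtracting 1 borrows through: they become 7 and the next digit up decrements.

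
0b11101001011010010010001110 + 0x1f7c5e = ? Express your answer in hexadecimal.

0b11101001011010010010001110 = 0x3a5a48e in hexadecimal.
Add column by column in base 16, right to left:
  e+e = c carry 1
  8+5+1 = e
  4+c = 0 carry 1
  a+7+1 = 2 carry 1
  5+f+1 = 5 carry 1
  a+1+1 = c
  3+0 = 3

0x3c520ec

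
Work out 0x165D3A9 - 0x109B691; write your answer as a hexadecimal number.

0x5C1D18

Subtract column by column in base 16:
  9-1 → 8
  A-9 → 1
  3-6 → D (borrow)
  D-B-1 → 1
  5-9 → C (borrow)
  6-0-1 → 5
  1-1 → 0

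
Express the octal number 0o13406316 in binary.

0b1011100000110011001110

Each octal digit is 3 bits: 1=001 3=011 4=100 0=000 6=110 3=011 1=001 6=110.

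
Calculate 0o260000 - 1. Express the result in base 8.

0o257777

The trailing 4 digits are 0, so subtracting 1 borrows through: they become 7 and the next digit up decrements.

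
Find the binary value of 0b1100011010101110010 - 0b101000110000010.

0b1011110001111110000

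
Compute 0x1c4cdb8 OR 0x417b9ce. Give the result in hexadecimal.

OR each hex digit independently (no carries):
  1|4=5, c|1=d, 4|7=7, c|b=f, d|9=d, b|c=f, 8|e=e

0x5d7fdfe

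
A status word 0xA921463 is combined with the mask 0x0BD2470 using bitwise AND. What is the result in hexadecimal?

AND each hex digit independently (no carries):
  A&0=0, 9&B=9, 2&D=0, 1&2=0, 4&4=4, 6&7=6, 3&0=0

0x0900460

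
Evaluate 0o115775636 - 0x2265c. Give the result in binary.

0o115775636 = 0b1001101111111101110011110 in binary.
0x2265c = 0b100010011001011100 in binary.
Subtract column by column in base 2:
  0-0 → 0
  1-0 → 1
  1-1 → 0
  1-1 → 0
  1-1 → 0
  0-0 → 0
  0-1 → 1 (borrow)
  1-0-1 → 0
  1-0 → 1
  1-1 → 0
  0-1 → 1 (borrow)
  1-0-1 → 0
  1-0 → 1
  1-1 → 0
  1-0 → 1
  1-0 → 1
  1-0 → 1
  1-1 → 0
  1-0 → 1
  0-0 → 0
  1-0 → 1
  1-0 → 1
  0-0 → 0
  0-0 → 0
  1-0 → 1

0b1001101011101010101000010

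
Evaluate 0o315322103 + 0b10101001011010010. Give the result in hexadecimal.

0o315322103 = 0x335A443 in hexadecimal.
0b10101001011010010 = 0x152D2 in hexadecimal.
Add column by column in base 16, right to left:
  3+2 = 5
  4+D = 1 carry 1
  4+2+1 = 7
  A+5 = F
  5+1 = 6
  3+0 = 3
  3+0 = 3

0x336F715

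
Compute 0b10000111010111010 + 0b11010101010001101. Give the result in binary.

Add column by column in base 2, right to left:
  0+1 = 1
  1+0 = 1
  0+1 = 1
  1+1 = 0 carry 1
  1+0+1 = 0 carry 1
  1+0+1 = 0 carry 1
  0+0+1 = 1
  1+1 = 0 carry 1
  0+0+1 = 1
  1+1 = 0 carry 1
  1+0+1 = 0 carry 1
  1+1+1 = 1 carry 1
  0+0+1 = 1
  0+1 = 1
  0+0 = 0
  0+1 = 1
  1+1 = 0 carry 1
  final carry 1

0b101011100101000111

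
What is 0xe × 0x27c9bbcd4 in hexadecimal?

0x22d0845398

Multiply each base-16 digit by 14, carrying:
  4×14 = 56 → write 8 carry 3
  d×14+3 = 185 → write 9 carry 11
  c×14+11 = 179 → write 3 carry 11
  b×14+11 = 165 → write 5 carry 10
  b×14+10 = 164 → write 4 carry 10
  9×14+10 = 136 → write 8 carry 8
  c×14+8 = 176 → write 0 carry 11
  7×14+11 = 109 → write d carry 6
  2×14+6 = 34 → write 2 carry 2
  remaining carry: 2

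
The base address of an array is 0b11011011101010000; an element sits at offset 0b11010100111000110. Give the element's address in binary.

0b110110000100010110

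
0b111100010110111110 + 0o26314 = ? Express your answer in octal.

0o771212

0b111100010110111110 = 0o742676 in octal.
Add column by column in base 8, right to left:
  6+4 = 2 carry 1
  7+1+1 = 1 carry 1
  6+3+1 = 2 carry 1
  2+6+1 = 1 carry 1
  4+2+1 = 7
  7+0 = 7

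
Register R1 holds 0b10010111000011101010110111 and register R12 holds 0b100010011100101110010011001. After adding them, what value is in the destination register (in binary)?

0b110101010101001011101010000

Add column by column in base 2, right to left:
  1+1 = 0 carry 1
  1+0+1 = 0 carry 1
  1+0+1 = 0 carry 1
  0+1+1 = 0 carry 1
  1+1+1 = 1 carry 1
  1+0+1 = 0 carry 1
  0+0+1 = 1
  1+1 = 0 carry 1
  0+0+1 = 1
  1+0 = 1
  0+1 = 1
  1+1 = 0 carry 1
  1+1+1 = 1 carry 1
  1+0+1 = 0 carry 1
  0+1+1 = 0 carry 1
  0+0+1 = 1
  0+0 = 0
  0+1 = 1
  1+1 = 0 carry 1
  1+1+1 = 1 carry 1
  1+0+1 = 0 carry 1
  0+0+1 = 1
  1+1 = 0 carry 1
  0+0+1 = 1
  0+0 = 0
  1+0 = 1
  0+1 = 1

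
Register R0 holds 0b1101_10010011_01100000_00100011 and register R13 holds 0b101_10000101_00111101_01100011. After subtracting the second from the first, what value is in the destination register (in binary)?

Subtract column by column in base 2:
  1-1 → 0
  1-1 → 0
  0-0 → 0
  0-0 → 0
  0-0 → 0
  1-1 → 0
  0-1 → 1 (borrow)
  0-0-1 → 1 (borrow)
  0-1-1 → 0 (borrow)
  0-0-1 → 1 (borrow)
  0-1-1 → 0 (borrow)
  0-1-1 → 0 (borrow)
  0-1-1 → 0 (borrow)
  1-1-1 → 1 (borrow)
  1-0-1 → 0
  0-0 → 0
  1-1 → 0
  1-0 → 1
  0-1 → 1 (borrow)
  0-0-1 → 1 (borrow)
  1-0-1 → 0
  0-0 → 0
  0-0 → 0
  1-1 → 0
  1-1 → 0
  0-0 → 0
  1-1 → 0
  1-0 → 1

0b1000000011100010001011000000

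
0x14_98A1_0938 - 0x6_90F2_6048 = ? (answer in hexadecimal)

0xE07AEA8F0

Subtract column by column in base 16:
  8-8 → 0
  3-4 → F (borrow)
  9-0-1 → 8
  0-6 → A (borrow)
  1-2-1 → E (borrow)
  A-F-1 → A (borrow)
  8-0-1 → 7
  9-9 → 0
  4-6 → E (borrow)
  1-0-1 → 0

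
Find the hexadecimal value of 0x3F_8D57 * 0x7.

0x1BCDD61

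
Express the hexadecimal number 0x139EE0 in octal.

Expand each hex digit to 4 bits: 1=0001 3=0011 9=1001 E=1110 E=1110 0=0000.
Group the bits in threes: 100 111 001 111 011 100 000 → 4717340.

0o4717340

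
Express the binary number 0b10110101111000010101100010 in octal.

Group the bits in threes: 010 110 101 111 000 010 101 100 010 → 265702542.

0o265702542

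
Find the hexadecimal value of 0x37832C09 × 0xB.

0x262A2E463

Multiply each base-16 digit by 11, carrying:
  9×11 = 99 → write 3 carry 6
  0×11+6 = 6 → write 6
  C×11 = 132 → write 4 carry 8
  2×11+8 = 30 → write E carry 1
  3×11+1 = 34 → write 2 carry 2
  8×11+2 = 90 → write A carry 5
  7×11+5 = 82 → write 2 carry 5
  3×11+5 = 38 → write 6 carry 2
  remaining carry: 2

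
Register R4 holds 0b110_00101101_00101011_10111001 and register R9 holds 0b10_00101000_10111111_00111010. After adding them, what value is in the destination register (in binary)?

0b1000010101011110101011110011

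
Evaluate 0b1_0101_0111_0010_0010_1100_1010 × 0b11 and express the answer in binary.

0b100000001010110100001011110

Multiply each base-2 digit by 3, carrying:
  0×3 = 0 → write 0
  1×3 = 3 → write 1 carry 1
  0×3+1 = 1 → write 1
  1×3 = 3 → write 1 carry 1
  0×3+1 = 1 → write 1
  0×3 = 0 → write 0
  1×3 = 3 → write 1 carry 1
  1×3+1 = 4 → write 0 carry 2
  0×3+2 = 2 → write 0 carry 1
  1×3+1 = 4 → write 0 carry 2
  0×3+2 = 2 → write 0 carry 1
  0×3+1 = 1 → write 1
  0×3 = 0 → write 0
  1×3 = 3 → write 1 carry 1
  0×3+1 = 1 → write 1
  0×3 = 0 → write 0
  1×3 = 3 → write 1 carry 1
  1×3+1 = 4 → write 0 carry 2
  1×3+2 = 5 → write 1 carry 2
  0×3+2 = 2 → write 0 carry 1
  1×3+1 = 4 → write 0 carry 2
  0×3+2 = 2 → write 0 carry 1
  1×3+1 = 4 → write 0 carry 2
  0×3+2 = 2 → write 0 carry 1
  1×3+1 = 4 → write 0 carry 2
  remaining carry: 10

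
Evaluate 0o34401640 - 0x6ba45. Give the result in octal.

0x6ba45 = 0o1535105 in octal.
Subtract column by column in base 8:
  0-5 → 3 (borrow)
  4-0-1 → 3
  6-1 → 5
  1-5 → 4 (borrow)
  0-3-1 → 4 (borrow)
  4-5-1 → 6 (borrow)
  4-1-1 → 2
  3-0 → 3

0o32644533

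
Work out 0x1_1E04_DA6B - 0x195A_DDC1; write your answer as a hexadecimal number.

0x104A9FCAA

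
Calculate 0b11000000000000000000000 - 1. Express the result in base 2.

0b10111111111111111111111

The trailing 21 digits are 0, so subtracting 1 borrows through: they become 1 and the next digit up decrements.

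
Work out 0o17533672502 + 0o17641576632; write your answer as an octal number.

0o37375471334

Add column by column in base 8, right to left:
  2+2 = 4
  0+3 = 3
  5+6 = 3 carry 1
  2+6+1 = 1 carry 1
  7+7+1 = 7 carry 1
  6+5+1 = 4 carry 1
  3+1+1 = 5
  3+4 = 7
  5+6 = 3 carry 1
  7+7+1 = 7 carry 1
  1+1+1 = 3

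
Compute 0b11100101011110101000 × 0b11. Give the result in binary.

0b1010110000011011111000

Multiply each base-2 digit by 3, carrying:
  0×3 = 0 → write 0
  0×3 = 0 → write 0
  0×3 = 0 → write 0
  1×3 = 3 → write 1 carry 1
  0×3+1 = 1 → write 1
  1×3 = 3 → write 1 carry 1
  0×3+1 = 1 → write 1
  1×3 = 3 → write 1 carry 1
  1×3+1 = 4 → write 0 carry 2
  1×3+2 = 5 → write 1 carry 2
  1×3+2 = 5 → write 1 carry 2
  0×3+2 = 2 → write 0 carry 1
  1×3+1 = 4 → write 0 carry 2
  0×3+2 = 2 → write 0 carry 1
  1×3+1 = 4 → write 0 carry 2
  0×3+2 = 2 → write 0 carry 1
  0×3+1 = 1 → write 1
  1×3 = 3 → write 1 carry 1
  1×3+1 = 4 → write 0 carry 2
  1×3+2 = 5 → write 1 carry 2
  remaining carry: 10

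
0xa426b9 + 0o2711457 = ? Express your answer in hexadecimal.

0o2711457 = 0xb932f in hexadecimal.
Add column by column in base 16, right to left:
  9+f = 8 carry 1
  b+2+1 = e
  6+3 = 9
  2+9 = b
  4+b = f
  a+0 = a

0xafb9e8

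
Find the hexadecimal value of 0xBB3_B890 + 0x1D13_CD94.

0x28C78624

Add column by column in base 16, right to left:
  0+4 = 4
  9+9 = 2 carry 1
  8+D+1 = 6 carry 1
  B+C+1 = 8 carry 1
  3+3+1 = 7
  B+1 = C
  B+D = 8 carry 1
  0+1+1 = 2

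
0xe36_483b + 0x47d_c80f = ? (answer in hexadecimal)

0x12b4104a

Add column by column in base 16, right to left:
  b+f = a carry 1
  3+0+1 = 4
  8+8 = 0 carry 1
  4+c+1 = 1 carry 1
  6+d+1 = 4 carry 1
  3+7+1 = b
  e+4 = 2 carry 1
  final carry 1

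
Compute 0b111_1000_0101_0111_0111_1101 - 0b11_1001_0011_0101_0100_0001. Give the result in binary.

Subtract column by column in base 2:
  1-1 → 0
  0-0 → 0
  1-0 → 1
  1-0 → 1
  1-0 → 1
  1-0 → 1
  1-1 → 0
  0-0 → 0
  1-1 → 0
  1-0 → 1
  1-1 → 0
  0-0 → 0
  1-1 → 0
  0-1 → 1 (borrow)
  1-0-1 → 0
  0-0 → 0
  0-1 → 1 (borrow)
  0-0-1 → 1 (borrow)
  0-0-1 → 1 (borrow)
  1-1-1 → 1 (borrow)
  1-1-1 → 1 (borrow)
  1-1-1 → 1 (borrow)
  1-0-1 → 0

0b1111110010001000111100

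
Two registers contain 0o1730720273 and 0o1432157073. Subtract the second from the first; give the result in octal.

0o276541200

Subtract column by column in base 8:
  3-3 → 0
  7-7 → 0
  2-0 → 2
  0-7 → 1 (borrow)
  2-5-1 → 4 (borrow)
  7-1-1 → 5
  0-2 → 6 (borrow)
  3-3-1 → 7 (borrow)
  7-4-1 → 2
  1-1 → 0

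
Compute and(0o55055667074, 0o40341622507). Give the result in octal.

AND each oct digit independently (no carries):
  5&4=4, 5&0=0, 0&3=0, 5&4=4, 5&1=1, 6&6=6, 6&2=2, 7&2=2, 0&5=0, 7&0=0, 4&7=4

0o40041622004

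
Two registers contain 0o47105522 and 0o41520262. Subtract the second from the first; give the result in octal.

Subtract column by column in base 8:
  2-2 → 0
  2-6 → 4 (borrow)
  5-2-1 → 2
  5-0 → 5
  0-2 → 6 (borrow)
  1-5-1 → 3 (borrow)
  7-1-1 → 5
  4-4 → 0

0o5365240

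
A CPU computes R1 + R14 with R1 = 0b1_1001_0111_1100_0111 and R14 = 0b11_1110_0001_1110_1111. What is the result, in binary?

Add column by column in base 2, right to left:
  1+1 = 0 carry 1
  1+1+1 = 1 carry 1
  1+1+1 = 1 carry 1
  0+1+1 = 0 carry 1
  0+0+1 = 1
  0+1 = 1
  1+1 = 0 carry 1
  1+1+1 = 1 carry 1
  1+1+1 = 1 carry 1
  1+0+1 = 0 carry 1
  1+0+1 = 0 carry 1
  0+0+1 = 1
  1+0 = 1
  0+1 = 1
  0+1 = 1
  1+1 = 0 carry 1
  1+1+1 = 1 carry 1
  0+1+1 = 0 carry 1
  final carry 1

0b1010111100110110110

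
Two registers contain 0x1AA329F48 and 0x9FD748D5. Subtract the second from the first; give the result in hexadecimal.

Subtract column by column in base 16:
  8-5 → 3
  4-D → 7 (borrow)
  F-8-1 → 6
  9-4 → 5
  2-7 → B (borrow)
  3-D-1 → 5 (borrow)
  A-F-1 → A (borrow)
  A-9-1 → 0
  1-0 → 1

0x10A5B5673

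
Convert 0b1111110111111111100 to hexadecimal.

0x7EFFC

Group the bits into nibbles: 0111 1110 1111 1111 1100 → 7EFFC.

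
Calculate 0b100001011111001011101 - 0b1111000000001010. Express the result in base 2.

Subtract column by column in base 2:
  1-0 → 1
  0-1 → 1 (borrow)
  1-0-1 → 0
  1-1 → 0
  1-0 → 1
  0-0 → 0
  1-0 → 1
  0-0 → 0
  0-0 → 0
  1-0 → 1
  1-0 → 1
  1-0 → 1
  1-1 → 0
  1-1 → 0
  0-1 → 1 (borrow)
  1-1-1 → 1 (borrow)
  0-0-1 → 1 (borrow)
  0-0-1 → 1 (borrow)
  0-0-1 → 1 (borrow)
  0-0-1 → 1 (borrow)
  1-0-1 → 0

0b11111100111001010011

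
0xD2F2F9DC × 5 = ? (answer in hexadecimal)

Multiply each base-16 digit by 5, carrying:
  C×5 = 60 → write C carry 3
  D×5+3 = 68 → write 4 carry 4
  9×5+4 = 49 → write 1 carry 3
  F×5+3 = 78 → write E carry 4
  2×5+4 = 14 → write E
  F×5 = 75 → write B carry 4
  2×5+4 = 14 → write E
  D×5 = 65 → write 1 carry 4
  remaining carry: 4

0x41EBEE14C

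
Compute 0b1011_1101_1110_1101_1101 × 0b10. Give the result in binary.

Multiply each base-2 digit by 2, carrying:
  1×2 = 2 → write 0 carry 1
  0×2+1 = 1 → write 1
  1×2 = 2 → write 0 carry 1
  1×2+1 = 3 → write 1 carry 1
  1×2+1 = 3 → write 1 carry 1
  0×2+1 = 1 → write 1
  1×2 = 2 → write 0 carry 1
  1×2+1 = 3 → write 1 carry 1
  0×2+1 = 1 → write 1
  1×2 = 2 → write 0 carry 1
  1×2+1 = 3 → write 1 carry 1
  1×2+1 = 3 → write 1 carry 1
  1×2+1 = 3 → write 1 carry 1
  0×2+1 = 1 → write 1
  1×2 = 2 → write 0 carry 1
  1×2+1 = 3 → write 1 carry 1
  1×2+1 = 3 → write 1 carry 1
  1×2+1 = 3 → write 1 carry 1
  0×2+1 = 1 → write 1
  1×2 = 2 → write 0 carry 1
  remaining carry: 1

0b101111011110110111010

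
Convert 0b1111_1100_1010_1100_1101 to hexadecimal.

0xfcacd

Group the bits into nibbles: 1111 1100 1010 1100 1101 → fcacd.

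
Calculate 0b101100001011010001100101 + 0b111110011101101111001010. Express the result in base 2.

0b1101010101001000000101111

Add column by column in base 2, right to left:
  1+0 = 1
  0+1 = 1
  1+0 = 1
  0+1 = 1
  0+0 = 0
  1+0 = 1
  1+1 = 0 carry 1
  0+1+1 = 0 carry 1
  0+1+1 = 0 carry 1
  0+1+1 = 0 carry 1
  1+0+1 = 0 carry 1
  0+1+1 = 0 carry 1
  1+1+1 = 1 carry 1
  1+0+1 = 0 carry 1
  0+1+1 = 0 carry 1
  1+1+1 = 1 carry 1
  0+1+1 = 0 carry 1
  0+0+1 = 1
  0+0 = 0
  0+1 = 1
  1+1 = 0 carry 1
  1+1+1 = 1 carry 1
  0+1+1 = 0 carry 1
  1+1+1 = 1 carry 1
  final carry 1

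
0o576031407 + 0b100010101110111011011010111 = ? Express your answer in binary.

0o576031407 = 0b101111110000011001100000111 in binary.
Add column by column in base 2, right to left:
  1+1 = 0 carry 1
  1+1+1 = 1 carry 1
  1+1+1 = 1 carry 1
  0+0+1 = 1
  0+1 = 1
  0+0 = 0
  0+1 = 1
  0+1 = 1
  1+0 = 1
  1+1 = 0 carry 1
  0+1+1 = 0 carry 1
  0+0+1 = 1
  1+1 = 0 carry 1
  1+1+1 = 1 carry 1
  0+1+1 = 0 carry 1
  0+0+1 = 1
  0+1 = 1
  0+1 = 1
  0+1 = 1
  1+0 = 1
  1+1 = 0 carry 1
  1+0+1 = 0 carry 1
  1+1+1 = 1 carry 1
  1+0+1 = 0 carry 1
  1+0+1 = 0 carry 1
  0+0+1 = 1
  1+1 = 0 carry 1
  final carry 1

0b1010010011111010100111011110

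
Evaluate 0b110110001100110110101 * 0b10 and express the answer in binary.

Multiply each base-2 digit by 2, carrying:
  1×2 = 2 → write 0 carry 1
  0×2+1 = 1 → write 1
  1×2 = 2 → write 0 carry 1
  0×2+1 = 1 → write 1
  1×2 = 2 → write 0 carry 1
  1×2+1 = 3 → write 1 carry 1
  0×2+1 = 1 → write 1
  1×2 = 2 → write 0 carry 1
  1×2+1 = 3 → write 1 carry 1
  0×2+1 = 1 → write 1
  0×2 = 0 → write 0
  1×2 = 2 → write 0 carry 1
  1×2+1 = 3 → write 1 carry 1
  0×2+1 = 1 → write 1
  0×2 = 0 → write 0
  0×2 = 0 → write 0
  1×2 = 2 → write 0 carry 1
  1×2+1 = 3 → write 1 carry 1
  0×2+1 = 1 → write 1
  1×2 = 2 → write 0 carry 1
  1×2+1 = 3 → write 1 carry 1
  remaining carry: 1

0b1101100011001101101010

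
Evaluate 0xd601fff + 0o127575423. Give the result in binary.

0b1110101111110001101100010010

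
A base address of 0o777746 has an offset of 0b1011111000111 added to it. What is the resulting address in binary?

0o777746 = 0b111111111111100110 in binary.
Add column by column in base 2, right to left:
  0+1 = 1
  1+1 = 0 carry 1
  1+1+1 = 1 carry 1
  0+0+1 = 1
  0+0 = 0
  1+0 = 1
  1+1 = 0 carry 1
  1+1+1 = 1 carry 1
  1+1+1 = 1 carry 1
  1+1+1 = 1 carry 1
  1+1+1 = 1 carry 1
  1+0+1 = 0 carry 1
  1+1+1 = 1 carry 1
  1+0+1 = 0 carry 1
  1+0+1 = 0 carry 1
  1+0+1 = 0 carry 1
  1+0+1 = 0 carry 1
  1+0+1 = 0 carry 1
  final carry 1

0b1000001011110101101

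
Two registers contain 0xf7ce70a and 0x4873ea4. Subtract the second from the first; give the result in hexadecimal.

Subtract column by column in base 16:
  a-4 → 6
  0-a → 6 (borrow)
  7-e-1 → 8 (borrow)
  e-3-1 → a
  c-7 → 5
  7-8 → f (borrow)
  f-4-1 → a

0xaf5a866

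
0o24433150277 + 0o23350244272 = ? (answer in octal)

0o50003414571

Add column by column in base 8, right to left:
  7+2 = 1 carry 1
  7+7+1 = 7 carry 1
  2+2+1 = 5
  0+4 = 4
  5+4 = 1 carry 1
  1+2+1 = 4
  3+0 = 3
  3+5 = 0 carry 1
  4+3+1 = 0 carry 1
  4+3+1 = 0 carry 1
  2+2+1 = 5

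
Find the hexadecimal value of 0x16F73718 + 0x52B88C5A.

Add column by column in base 16, right to left:
  8+A = 2 carry 1
  1+5+1 = 7
  7+C = 3 carry 1
  3+8+1 = C
  7+8 = F
  F+B = A carry 1
  6+2+1 = 9
  1+5 = 6

0x69AFC372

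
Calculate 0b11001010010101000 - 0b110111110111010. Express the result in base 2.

0b10010010011101110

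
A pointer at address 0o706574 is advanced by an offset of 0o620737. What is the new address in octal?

0o1527533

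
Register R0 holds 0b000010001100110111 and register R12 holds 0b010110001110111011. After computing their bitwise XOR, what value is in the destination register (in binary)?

0b010100000010001100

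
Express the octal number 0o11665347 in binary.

0b1001110110101011100111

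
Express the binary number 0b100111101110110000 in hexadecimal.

0x27BB0

Group the bits into nibbles: 0010 0111 1011 1011 0000 → 27BB0.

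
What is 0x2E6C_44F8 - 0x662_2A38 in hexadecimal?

Subtract column by column in base 16:
  8-8 → 0
  F-3 → C
  4-A → A (borrow)
  4-2-1 → 1
  C-2 → A
  6-6 → 0
  E-6 → 8
  2-0 → 2

0x280A1AC0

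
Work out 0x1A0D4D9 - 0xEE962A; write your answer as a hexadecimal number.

0xB23EAF

Subtract column by column in base 16:
  9-A → F (borrow)
  D-2-1 → A
  4-6 → E (borrow)
  D-9-1 → 3
  0-E → 2 (borrow)
  A-E-1 → B (borrow)
  1-0-1 → 0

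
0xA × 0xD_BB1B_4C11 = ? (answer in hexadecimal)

0x894F10F8AA

Multiply each base-16 digit by 10, carrying:
  1×10 = 10 → write A
  1×10 = 10 → write A
  C×10 = 120 → write 8 carry 7
  4×10+7 = 47 → write F carry 2
  B×10+2 = 112 → write 0 carry 7
  1×10+7 = 17 → write 1 carry 1
  B×10+1 = 111 → write F carry 6
  B×10+6 = 116 → write 4 carry 7
  D×10+7 = 137 → write 9 carry 8
  remaining carry: 8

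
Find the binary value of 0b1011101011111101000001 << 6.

0b1011101011111101000001000000

Left shift by 6: append 6 zero bits.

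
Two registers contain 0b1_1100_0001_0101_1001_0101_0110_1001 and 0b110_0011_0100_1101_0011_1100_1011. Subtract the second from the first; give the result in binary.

Subtract column by column in base 2:
  1-1 → 0
  0-1 → 1 (borrow)
  0-0-1 → 1 (borrow)
  1-1-1 → 1 (borrow)
  0-0-1 → 1 (borrow)
  1-0-1 → 0
  1-1 → 0
  0-1 → 1 (borrow)
  1-1-1 → 1 (borrow)
  0-1-1 → 0 (borrow)
  1-0-1 → 0
  0-0 → 0
  1-1 → 0
  0-0 → 0
  0-1 → 1 (borrow)
  1-1-1 → 1 (borrow)
  1-0-1 → 0
  0-0 → 0
  1-1 → 0
  0-0 → 0
  1-1 → 0
  0-1 → 1 (borrow)
  0-0-1 → 1 (borrow)
  0-0-1 → 1 (borrow)
  0-0-1 → 1 (borrow)
  0-1-1 → 0 (borrow)
  1-1-1 → 1 (borrow)
  1-0-1 → 0
  1-0 → 1

0b10101111000001100000110011110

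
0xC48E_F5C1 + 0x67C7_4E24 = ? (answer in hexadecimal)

0x12C5643E5

Add column by column in base 16, right to left:
  1+4 = 5
  C+2 = E
  5+E = 3 carry 1
  F+4+1 = 4 carry 1
  E+7+1 = 6 carry 1
  8+C+1 = 5 carry 1
  4+7+1 = C
  C+6 = 2 carry 1
  final carry 1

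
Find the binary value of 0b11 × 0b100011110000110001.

Multiply each base-2 digit by 3, carrying:
  1×3 = 3 → write 1 carry 1
  0×3+1 = 1 → write 1
  0×3 = 0 → write 0
  0×3 = 0 → write 0
  1×3 = 3 → write 1 carry 1
  1×3+1 = 4 → write 0 carry 2
  0×3+2 = 2 → write 0 carry 1
  0×3+1 = 1 → write 1
  0×3 = 0 → write 0
  0×3 = 0 → write 0
  1×3 = 3 → write 1 carry 1
  1×3+1 = 4 → write 0 carry 2
  1×3+2 = 5 → write 1 carry 2
  1×3+2 = 5 → write 1 carry 2
  0×3+2 = 2 → write 0 carry 1
  0×3+1 = 1 → write 1
  0×3 = 0 → write 0
  1×3 = 3 → write 1 carry 1
  remaining carry: 1

0b1101011010010010011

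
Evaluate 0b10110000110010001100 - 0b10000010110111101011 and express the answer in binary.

Subtract column by column in base 2:
  0-1 → 1 (borrow)
  0-1-1 → 0 (borrow)
  1-0-1 → 0
  1-1 → 0
  0-0 → 0
  0-1 → 1 (borrow)
  0-1-1 → 0 (borrow)
  1-1-1 → 1 (borrow)
  0-1-1 → 0 (borrow)
  0-0-1 → 1 (borrow)
  1-1-1 → 1 (borrow)
  1-1-1 → 1 (borrow)
  0-0-1 → 1 (borrow)
  0-1-1 → 0 (borrow)
  0-0-1 → 1 (borrow)
  0-0-1 → 1 (borrow)
  1-0-1 → 0
  1-0 → 1
  0-0 → 0
  1-1 → 0

0b101101111010100001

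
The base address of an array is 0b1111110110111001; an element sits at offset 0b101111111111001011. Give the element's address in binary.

Add column by column in base 2, right to left:
  1+1 = 0 carry 1
  0+1+1 = 0 carry 1
  0+0+1 = 1
  1+1 = 0 carry 1
  1+0+1 = 0 carry 1
  1+0+1 = 0 carry 1
  0+1+1 = 0 carry 1
  1+1+1 = 1 carry 1
  1+1+1 = 1 carry 1
  0+1+1 = 0 carry 1
  1+1+1 = 1 carry 1
  1+1+1 = 1 carry 1
  1+1+1 = 1 carry 1
  1+1+1 = 1 carry 1
  1+1+1 = 1 carry 1
  1+1+1 = 1 carry 1
  0+0+1 = 1
  0+1 = 1

0b111111110110000100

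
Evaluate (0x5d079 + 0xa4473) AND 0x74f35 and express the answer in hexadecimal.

Add column by column in base 16, right to left:
  9+3 = c
  7+7 = e
  0+4 = 4
  d+4 = 1 carry 1
  5+a+1 = 0 carry 1
  final carry 1
Sum = 0x1014ec; now AND with 0x74f35:
  1&0=0, 0&7=0, 1&4=0, 4&f=4, e&3=2, c&5=4

0x424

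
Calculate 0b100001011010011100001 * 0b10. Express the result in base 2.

Multiply each base-2 digit by 2, carrying:
  1×2 = 2 → write 0 carry 1
  0×2+1 = 1 → write 1
  0×2 = 0 → write 0
  0×2 = 0 → write 0
  0×2 = 0 → write 0
  1×2 = 2 → write 0 carry 1
  1×2+1 = 3 → write 1 carry 1
  1×2+1 = 3 → write 1 carry 1
  0×2+1 = 1 → write 1
  0×2 = 0 → write 0
  1×2 = 2 → write 0 carry 1
  0×2+1 = 1 → write 1
  1×2 = 2 → write 0 carry 1
  1×2+1 = 3 → write 1 carry 1
  0×2+1 = 1 → write 1
  1×2 = 2 → write 0 carry 1
  0×2+1 = 1 → write 1
  0×2 = 0 → write 0
  0×2 = 0 → write 0
  0×2 = 0 → write 0
  1×2 = 2 → write 0 carry 1
  remaining carry: 1

0b1000010110100111000010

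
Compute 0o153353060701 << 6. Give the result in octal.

0o15335306070100

Shifting left by 6 bits = 2 oct digits: append 2 zeros.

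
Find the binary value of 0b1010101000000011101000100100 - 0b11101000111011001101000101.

Subtract column by column in base 2:
  0-1 → 1 (borrow)
  0-0-1 → 1 (borrow)
  1-1-1 → 1 (borrow)
  0-0-1 → 1 (borrow)
  0-0-1 → 1 (borrow)
  1-0-1 → 0
  0-1 → 1 (borrow)
  0-0-1 → 1 (borrow)
  0-1-1 → 0 (borrow)
  1-1-1 → 1 (borrow)
  0-0-1 → 1 (borrow)
  1-0-1 → 0
  1-1 → 0
  1-1 → 0
  0-0 → 0
  0-1 → 1 (borrow)
  0-1-1 → 0 (borrow)
  0-1-1 → 0 (borrow)
  0-0-1 → 1 (borrow)
  0-0-1 → 1 (borrow)
  0-0-1 → 1 (borrow)
  1-1-1 → 1 (borrow)
  0-0-1 → 1 (borrow)
  1-1-1 → 1 (borrow)
  0-1-1 → 0 (borrow)
  1-1-1 → 1 (borrow)
  0-0-1 → 1 (borrow)
  1-0-1 → 0

0b110111111001000011011011111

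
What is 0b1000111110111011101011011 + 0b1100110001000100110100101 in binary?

Add column by column in base 2, right to left:
  1+1 = 0 carry 1
  1+0+1 = 0 carry 1
  0+1+1 = 0 carry 1
  1+0+1 = 0 carry 1
  1+0+1 = 0 carry 1
  0+1+1 = 0 carry 1
  1+0+1 = 0 carry 1
  0+1+1 = 0 carry 1
  1+1+1 = 1 carry 1
  1+0+1 = 0 carry 1
  1+0+1 = 0 carry 1
  0+1+1 = 0 carry 1
  1+0+1 = 0 carry 1
  1+0+1 = 0 carry 1
  1+0+1 = 0 carry 1
  0+1+1 = 0 carry 1
  1+0+1 = 0 carry 1
  1+0+1 = 0 carry 1
  1+0+1 = 0 carry 1
  1+1+1 = 1 carry 1
  1+1+1 = 1 carry 1
  0+0+1 = 1
  0+0 = 0
  0+1 = 1
  1+1 = 0 carry 1
  final carry 1

0b10101110000000000100000000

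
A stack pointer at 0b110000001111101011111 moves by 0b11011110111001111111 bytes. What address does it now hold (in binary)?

Add column by column in base 2, right to left:
  1+1 = 0 carry 1
  1+1+1 = 1 carry 1
  1+1+1 = 1 carry 1
  1+1+1 = 1 carry 1
  1+1+1 = 1 carry 1
  0+1+1 = 0 carry 1
  1+1+1 = 1 carry 1
  0+0+1 = 1
  1+0 = 1
  1+1 = 0 carry 1
  1+1+1 = 1 carry 1
  1+1+1 = 1 carry 1
  1+0+1 = 0 carry 1
  0+1+1 = 0 carry 1
  0+1+1 = 0 carry 1
  0+1+1 = 0 carry 1
  0+1+1 = 0 carry 1
  0+0+1 = 1
  0+1 = 1
  1+1 = 0 carry 1
  1+0+1 = 0 carry 1
  final carry 1

0b1001100000110111011110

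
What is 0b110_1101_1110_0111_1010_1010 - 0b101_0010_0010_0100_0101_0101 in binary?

Subtract column by column in base 2:
  0-1 → 1 (borrow)
  1-0-1 → 0
  0-1 → 1 (borrow)
  1-0-1 → 0
  0-1 → 1 (borrow)
  1-0-1 → 0
  0-1 → 1 (borrow)
  1-0-1 → 0
  1-0 → 1
  1-0 → 1
  1-1 → 0
  0-0 → 0
  0-0 → 0
  1-1 → 0
  1-0 → 1
  1-0 → 1
  1-0 → 1
  0-1 → 1 (borrow)
  1-0-1 → 0
  1-0 → 1
  0-1 → 1 (borrow)
  1-0-1 → 0
  1-1 → 0

0b110111100001101010101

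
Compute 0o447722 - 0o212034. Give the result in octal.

Subtract column by column in base 8:
  2-4 → 6 (borrow)
  2-3-1 → 6 (borrow)
  7-0-1 → 6
  7-2 → 5
  4-1 → 3
  4-2 → 2

0o235666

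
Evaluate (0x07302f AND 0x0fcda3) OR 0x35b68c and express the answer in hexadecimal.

0x07302f AND 0x0fcda3 = 0x070023.
Then OR with 0x35b68c.

0x37b6af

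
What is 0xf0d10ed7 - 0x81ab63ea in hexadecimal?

Subtract column by column in base 16:
  7-a → d (borrow)
  d-e-1 → e (borrow)
  e-3-1 → a
  0-6 → a (borrow)
  1-b-1 → 5 (borrow)
  d-a-1 → 2
  0-1 → f (borrow)
  f-8-1 → 6

0x6f25aaed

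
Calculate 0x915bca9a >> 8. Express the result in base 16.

Shifting right by 8 bits = 2 hex digits: drop the last 2.

0x915bca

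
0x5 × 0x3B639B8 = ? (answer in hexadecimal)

0x128F2098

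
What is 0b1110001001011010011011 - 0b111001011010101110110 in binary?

Subtract column by column in base 2:
  1-0 → 1
  1-1 → 0
  0-1 → 1 (borrow)
  1-0-1 → 0
  1-1 → 0
  0-1 → 1 (borrow)
  0-1-1 → 0 (borrow)
  1-0-1 → 0
  0-1 → 1 (borrow)
  1-0-1 → 0
  1-1 → 0
  0-0 → 0
  1-1 → 0
  0-1 → 1 (borrow)
  0-0-1 → 1 (borrow)
  1-1-1 → 1 (borrow)
  0-0-1 → 1 (borrow)
  0-0-1 → 1 (borrow)
  0-1-1 → 0 (borrow)
  1-1-1 → 1 (borrow)
  1-1-1 → 1 (borrow)
  1-0-1 → 0

0b110111110000100100101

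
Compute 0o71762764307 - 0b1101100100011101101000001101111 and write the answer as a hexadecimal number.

0x1633d1858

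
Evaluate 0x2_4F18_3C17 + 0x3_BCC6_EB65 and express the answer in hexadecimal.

Add column by column in base 16, right to left:
  7+5 = C
  1+6 = 7
  C+B = 7 carry 1
  3+E+1 = 2 carry 1
  8+6+1 = F
  1+C = D
  F+C = B carry 1
  4+B+1 = 0 carry 1
  2+3+1 = 6

0x60BDF277C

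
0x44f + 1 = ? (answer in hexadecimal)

The trailing 1 digit is F (max in base 16), so adding 1 cascades: they roll to 0 and the next digit up increments.

0x450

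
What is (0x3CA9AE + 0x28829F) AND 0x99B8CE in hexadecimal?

0x1284C

Add column by column in base 16, right to left:
  E+F = D carry 1
  A+9+1 = 4 carry 1
  9+2+1 = C
  A+8 = 2 carry 1
  C+8+1 = 5 carry 1
  3+2+1 = 6
Sum = 0x652C4D; now AND with 0x99B8CE:
  6&9=0, 5&9=1, 2&B=2, C&8=8, 4&C=4, D&E=C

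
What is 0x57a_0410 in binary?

0b101011110100000010000010000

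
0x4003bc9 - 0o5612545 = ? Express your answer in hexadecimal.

0x3e92664

0o5612545 = 0x171565 in hexadecimal.
Subtract column by column in base 16:
  9-5 → 4
  c-6 → 6
  b-5 → 6
  3-1 → 2
  0-7 → 9 (borrow)
  0-1-1 → e (borrow)
  4-0-1 → 3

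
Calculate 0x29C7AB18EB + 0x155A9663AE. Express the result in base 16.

0x3F22417C99

Add column by column in base 16, right to left:
  B+E = 9 carry 1
  E+A+1 = 9 carry 1
  8+3+1 = C
  1+6 = 7
  B+6 = 1 carry 1
  A+9+1 = 4 carry 1
  7+A+1 = 2 carry 1
  C+5+1 = 2 carry 1
  9+5+1 = F
  2+1 = 3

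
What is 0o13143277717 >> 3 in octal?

0o1314327771

Shifting right by 3 bits = 1 oct digit: drop the last 1.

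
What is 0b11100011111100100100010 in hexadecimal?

0x71F922

Group the bits into nibbles: 0111 0001 1111 1001 0010 0010 → 71F922.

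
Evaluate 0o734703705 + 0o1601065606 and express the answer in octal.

0o2535771513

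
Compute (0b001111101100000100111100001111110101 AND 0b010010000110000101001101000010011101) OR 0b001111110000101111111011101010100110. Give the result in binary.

0b1111110100101111111111101010110111

0b001111101100000100111100001111110101 AND 0b010010000110000101001101000010011101 = 0b000010000100000100001100000010010101.
Then OR with 0b001111110000101111111011101010100110.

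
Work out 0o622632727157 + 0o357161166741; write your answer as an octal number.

0o1202014116120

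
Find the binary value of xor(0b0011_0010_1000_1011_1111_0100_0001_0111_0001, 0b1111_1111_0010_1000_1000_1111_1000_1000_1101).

0b110011011010001101111011100111111100

XOR bit by bit (1 where the bits differ):
  001100101000101111110100000101110001
^ 111111110010100010001111100010001101
= 110011011010001101111011100111111100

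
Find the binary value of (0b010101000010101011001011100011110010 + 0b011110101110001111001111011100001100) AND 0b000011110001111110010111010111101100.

0b11110000111010010010010111101100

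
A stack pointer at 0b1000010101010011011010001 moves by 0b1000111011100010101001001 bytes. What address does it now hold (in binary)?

Add column by column in base 2, right to left:
  1+1 = 0 carry 1
  0+0+1 = 1
  0+0 = 0
  0+1 = 1
  1+0 = 1
  0+0 = 0
  1+1 = 0 carry 1
  1+0+1 = 0 carry 1
  0+1+1 = 0 carry 1
  1+0+1 = 0 carry 1
  1+1+1 = 1 carry 1
  0+0+1 = 1
  0+0 = 0
  1+0 = 1
  0+1 = 1
  1+1 = 0 carry 1
  0+1+1 = 0 carry 1
  1+0+1 = 0 carry 1
  0+1+1 = 0 carry 1
  1+1+1 = 1 carry 1
  0+1+1 = 0 carry 1
  0+0+1 = 1
  0+0 = 0
  0+0 = 0
  1+1 = 0 carry 1
  final carry 1

0b10001010000110110000011010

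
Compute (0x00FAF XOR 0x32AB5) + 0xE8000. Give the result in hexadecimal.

First 0x00FAF XOR 0x32AB5 = 0x3251A.
Add column by column in base 16, right to left:
  A+0 = A
  1+0 = 1
  5+0 = 5
  2+8 = A
  3+E = 1 carry 1
  final carry 1

0x11A51A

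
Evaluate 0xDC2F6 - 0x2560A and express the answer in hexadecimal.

Subtract column by column in base 16:
  6-A → C (borrow)
  F-0-1 → E
  2-6 → C (borrow)
  C-5-1 → 6
  D-2 → B

0xB6CEC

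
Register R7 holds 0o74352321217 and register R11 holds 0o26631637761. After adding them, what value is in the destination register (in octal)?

Add column by column in base 8, right to left:
  7+1 = 0 carry 1
  1+6+1 = 0 carry 1
  2+7+1 = 2 carry 1
  1+7+1 = 1 carry 1
  2+3+1 = 6
  3+6 = 1 carry 1
  2+1+1 = 4
  5+3 = 0 carry 1
  3+6+1 = 2 carry 1
  4+6+1 = 3 carry 1
  7+2+1 = 2 carry 1
  final carry 1

0o123204161200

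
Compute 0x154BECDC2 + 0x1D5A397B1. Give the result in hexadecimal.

0x32A626573

Add column by column in base 16, right to left:
  2+1 = 3
  C+B = 7 carry 1
  D+7+1 = 5 carry 1
  C+9+1 = 6 carry 1
  E+3+1 = 2 carry 1
  B+A+1 = 6 carry 1
  4+5+1 = A
  5+D = 2 carry 1
  1+1+1 = 3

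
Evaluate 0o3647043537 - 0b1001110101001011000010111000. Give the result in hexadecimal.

0o3647043537 = 0x1E9C475F in hexadecimal.
0b1001110101001011000010111000 = 0x9D4B0B8 in hexadecimal.
Subtract column by column in base 16:
  F-8 → 7
  5-B → A (borrow)
  7-0-1 → 6
  4-B → 9 (borrow)
  C-4-1 → 7
  9-D → C (borrow)
  E-9-1 → 4
  1-0 → 1

0x14C796A7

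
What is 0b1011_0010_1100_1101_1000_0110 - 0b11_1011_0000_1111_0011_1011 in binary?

0b11101111011111001001011

Subtract column by column in base 2:
  0-1 → 1 (borrow)
  1-1-1 → 1 (borrow)
  1-0-1 → 0
  0-1 → 1 (borrow)
  0-1-1 → 0 (borrow)
  0-1-1 → 0 (borrow)
  0-0-1 → 1 (borrow)
  1-0-1 → 0
  1-1 → 0
  0-1 → 1 (borrow)
  1-1-1 → 1 (borrow)
  1-1-1 → 1 (borrow)
  0-0-1 → 1 (borrow)
  0-0-1 → 1 (borrow)
  1-0-1 → 0
  1-0 → 1
  0-1 → 1 (borrow)
  1-1-1 → 1 (borrow)
  0-0-1 → 1 (borrow)
  0-1-1 → 0 (borrow)
  1-1-1 → 1 (borrow)
  1-1-1 → 1 (borrow)
  0-0-1 → 1 (borrow)
  1-0-1 → 0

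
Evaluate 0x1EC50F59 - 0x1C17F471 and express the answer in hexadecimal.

Subtract column by column in base 16:
  9-1 → 8
  5-7 → E (borrow)
  F-4-1 → A
  0-F → 1 (borrow)
  5-7-1 → D (borrow)
  C-1-1 → A
  E-C → 2
  1-1 → 0

0x2AD1AE8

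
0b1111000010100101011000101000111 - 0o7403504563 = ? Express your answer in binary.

0b111100010001000010011111010100

0o7403504563 = 0b111100000011101000100101110011 in binary.
Subtract column by column in base 2:
  1-1 → 0
  1-1 → 0
  1-0 → 1
  0-0 → 0
  0-1 → 1 (borrow)
  0-1-1 → 0 (borrow)
  1-1-1 → 1 (borrow)
  0-0-1 → 1 (borrow)
  1-1-1 → 1 (borrow)
  0-0-1 → 1 (borrow)
  0-0-1 → 1 (borrow)
  0-1-1 → 0 (borrow)
  1-0-1 → 0
  1-0 → 1
  0-0 → 0
  1-1 → 0
  0-0 → 0
  1-1 → 0
  0-1 → 1 (borrow)
  0-1-1 → 0 (borrow)
  1-0-1 → 0
  0-0 → 0
  1-0 → 1
  0-0 → 0
  0-0 → 0
  0-0 → 0
  0-1 → 1 (borrow)
  1-1-1 → 1 (borrow)
  1-1-1 → 1 (borrow)
  1-1-1 → 1 (borrow)
  1-0-1 → 0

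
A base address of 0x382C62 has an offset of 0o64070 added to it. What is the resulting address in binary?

0x382C62 = 0b1110000010110001100010 in binary.
0o64070 = 0b110100000111000 in binary.
Add column by column in base 2, right to left:
  0+0 = 0
  1+0 = 1
  0+0 = 0
  0+1 = 1
  0+1 = 1
  1+1 = 0 carry 1
  1+0+1 = 0 carry 1
  0+0+1 = 1
  0+0 = 0
  0+0 = 0
  1+0 = 1
  1+1 = 0 carry 1
  0+0+1 = 1
  1+1 = 0 carry 1
  0+1+1 = 0 carry 1
  0+0+1 = 1
  0+0 = 0
  0+0 = 0
  0+0 = 0
  1+0 = 1
  1+0 = 1
  1+0 = 1

0b1110001001010010011010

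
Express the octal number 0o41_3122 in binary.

0b100001011001010010

Each octal digit is 3 bits: 4=100 1=001 3=011 1=001 2=010 2=010.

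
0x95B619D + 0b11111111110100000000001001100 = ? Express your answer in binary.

0b101001010101010110000111101001

0x95B619D = 0b1001010110110110000110011101 in binary.
Add column by column in base 2, right to left:
  1+0 = 1
  0+0 = 0
  1+1 = 0 carry 1
  1+1+1 = 1 carry 1
  1+0+1 = 0 carry 1
  0+0+1 = 1
  0+1 = 1
  1+0 = 1
  1+0 = 1
  0+0 = 0
  0+0 = 0
  0+0 = 0
  0+0 = 0
  1+0 = 1
  1+0 = 1
  0+0 = 0
  1+0 = 1
  1+1 = 0 carry 1
  0+0+1 = 1
  1+1 = 0 carry 1
  1+1+1 = 1 carry 1
  0+1+1 = 0 carry 1
  1+1+1 = 1 carry 1
  0+1+1 = 0 carry 1
  1+1+1 = 1 carry 1
  0+1+1 = 0 carry 1
  0+1+1 = 0 carry 1
  1+1+1 = 1 carry 1
  0+1+1 = 0 carry 1
  final carry 1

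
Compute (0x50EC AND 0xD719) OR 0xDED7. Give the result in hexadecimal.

0xDEDF

0x50EC AND 0xD719 = 0x5008.
Then OR with 0xDED7.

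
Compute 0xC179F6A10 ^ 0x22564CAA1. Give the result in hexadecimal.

XOR each hex digit independently (no carries):
  C^2=E, 1^2=3, 7^5=2, 9^6=F, F^4=B, 6^C=A, A^A=0, 1^A=B, 0^1=1

0xE32FBA0B1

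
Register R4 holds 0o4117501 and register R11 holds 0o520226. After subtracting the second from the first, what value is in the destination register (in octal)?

Subtract column by column in base 8:
  1-6 → 3 (borrow)
  0-2-1 → 5 (borrow)
  5-2-1 → 2
  7-0 → 7
  1-2 → 7 (borrow)
  1-5-1 → 3 (borrow)
  4-0-1 → 3

0o3377253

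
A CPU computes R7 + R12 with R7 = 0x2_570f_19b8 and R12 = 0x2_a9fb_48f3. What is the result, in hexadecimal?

0x5010a62ab

Add column by column in base 16, right to left:
  8+3 = b
  b+f = a carry 1
  9+8+1 = 2 carry 1
  1+4+1 = 6
  f+b = a carry 1
  0+f+1 = 0 carry 1
  7+9+1 = 1 carry 1
  5+a+1 = 0 carry 1
  2+2+1 = 5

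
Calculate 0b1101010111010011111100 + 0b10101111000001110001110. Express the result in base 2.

0b100011001111100010001010

Add column by column in base 2, right to left:
  0+0 = 0
  0+1 = 1
  1+1 = 0 carry 1
  1+1+1 = 1 carry 1
  1+0+1 = 0 carry 1
  1+0+1 = 0 carry 1
  1+0+1 = 0 carry 1
  1+1+1 = 1 carry 1
  0+1+1 = 0 carry 1
  0+1+1 = 0 carry 1
  1+0+1 = 0 carry 1
  0+0+1 = 1
  1+0 = 1
  1+0 = 1
  1+0 = 1
  0+1 = 1
  1+1 = 0 carry 1
  0+1+1 = 0 carry 1
  1+1+1 = 1 carry 1
  0+0+1 = 1
  1+1 = 0 carry 1
  1+0+1 = 0 carry 1
  0+1+1 = 0 carry 1
  final carry 1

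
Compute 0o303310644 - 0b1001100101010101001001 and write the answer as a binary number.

0b10111001110011110001011011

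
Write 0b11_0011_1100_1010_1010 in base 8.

Group the bits in threes: 110 011 110 010 101 010 → 636252.

0o636252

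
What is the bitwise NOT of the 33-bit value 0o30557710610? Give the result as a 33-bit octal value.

0o47220067167

Each oct digit d becomes 7−d:
  3→4, 0→7, 5→2, 5→2, 7→0, 7→0, 1→6, 0→7, 6→1, 1→6, 0→7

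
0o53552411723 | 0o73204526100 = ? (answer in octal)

0o73756537723

OR each oct digit independently (no carries):
  5|7=7, 3|3=3, 5|2=7, 5|0=5, 2|4=6, 4|5=5, 1|2=3, 1|6=7, 7|1=7, 2|0=2, 3|0=3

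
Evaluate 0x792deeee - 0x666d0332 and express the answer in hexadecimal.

0x12c0ebbc

Subtract column by column in base 16:
  e-2 → c
  e-3 → b
  e-3 → b
  e-0 → e
  d-d → 0
  2-6 → c (borrow)
  9-6-1 → 2
  7-6 → 1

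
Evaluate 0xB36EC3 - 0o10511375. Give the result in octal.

0xB36EC3 = 0o54667303 in octal.
Subtract column by column in base 8:
  3-5 → 6 (borrow)
  0-7-1 → 0 (borrow)
  3-3-1 → 7 (borrow)
  7-1-1 → 5
  6-1 → 5
  6-5 → 1
  4-0 → 4
  5-1 → 4

0o44155706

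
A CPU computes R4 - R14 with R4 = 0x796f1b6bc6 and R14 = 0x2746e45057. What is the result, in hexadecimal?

0x5228371b6f

Subtract column by column in base 16:
  6-7 → f (borrow)
  c-5-1 → 6
  b-0 → b
  6-5 → 1
  b-4 → 7
  1-e → 3 (borrow)
  f-6-1 → 8
  6-4 → 2
  9-7 → 2
  7-2 → 5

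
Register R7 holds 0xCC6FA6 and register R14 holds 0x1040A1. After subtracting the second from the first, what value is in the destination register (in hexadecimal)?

Subtract column by column in base 16:
  6-1 → 5
  A-A → 0
  F-0 → F
  6-4 → 2
  C-0 → C
  C-1 → B

0xBC2F05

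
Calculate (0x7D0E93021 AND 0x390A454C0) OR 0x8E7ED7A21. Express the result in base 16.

0x7D0E93021 AND 0x390A454C0 = 0x390A01000.
Then OR with 0x8E7ED7A21.

0xBF7ED7A21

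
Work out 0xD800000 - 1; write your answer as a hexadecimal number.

0xD7FFFFF

The trailing 5 digits are 0, so subtracting 1 borrows through: they become F and the next digit up decrements.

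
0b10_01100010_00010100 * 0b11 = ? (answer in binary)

0b1110010011000111100

Multiply each base-2 digit by 3, carrying:
  0×3 = 0 → write 0
  0×3 = 0 → write 0
  1×3 = 3 → write 1 carry 1
  0×3+1 = 1 → write 1
  1×3 = 3 → write 1 carry 1
  0×3+1 = 1 → write 1
  0×3 = 0 → write 0
  0×3 = 0 → write 0
  0×3 = 0 → write 0
  1×3 = 3 → write 1 carry 1
  0×3+1 = 1 → write 1
  0×3 = 0 → write 0
  0×3 = 0 → write 0
  1×3 = 3 → write 1 carry 1
  1×3+1 = 4 → write 0 carry 2
  0×3+2 = 2 → write 0 carry 1
  0×3+1 = 1 → write 1
  1×3 = 3 → write 1 carry 1
  remaining carry: 1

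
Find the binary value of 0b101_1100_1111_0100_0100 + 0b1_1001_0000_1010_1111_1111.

0b111101101101001000011

Add column by column in base 2, right to left:
  0+1 = 1
  0+1 = 1
  1+1 = 0 carry 1
  0+1+1 = 0 carry 1
  0+1+1 = 0 carry 1
  0+1+1 = 0 carry 1
  1+1+1 = 1 carry 1
  0+1+1 = 0 carry 1
  1+0+1 = 0 carry 1
  1+1+1 = 1 carry 1
  1+0+1 = 0 carry 1
  1+1+1 = 1 carry 1
  0+0+1 = 1
  0+0 = 0
  1+0 = 1
  1+0 = 1
  1+1 = 0 carry 1
  0+0+1 = 1
  1+0 = 1
  0+1 = 1
  0+1 = 1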